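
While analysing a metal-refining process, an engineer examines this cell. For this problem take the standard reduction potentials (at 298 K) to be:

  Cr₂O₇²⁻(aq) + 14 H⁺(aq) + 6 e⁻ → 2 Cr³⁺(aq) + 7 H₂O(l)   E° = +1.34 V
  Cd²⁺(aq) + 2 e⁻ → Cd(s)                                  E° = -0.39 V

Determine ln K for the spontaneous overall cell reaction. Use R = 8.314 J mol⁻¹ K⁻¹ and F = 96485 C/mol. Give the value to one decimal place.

Cathode: Cr₂O₇²⁻/Cr³⁺; anode: Cd²⁺/Cd. E°cell = (+1.34) − (-0.39) = +1.73 V, with n = 6.
ΔG° = −nFE° = −RT ln K, so ln K = nFE°/(RT) = (6)(96485)(+1.73) / ((8.314)(298)) = 404.232.

404.2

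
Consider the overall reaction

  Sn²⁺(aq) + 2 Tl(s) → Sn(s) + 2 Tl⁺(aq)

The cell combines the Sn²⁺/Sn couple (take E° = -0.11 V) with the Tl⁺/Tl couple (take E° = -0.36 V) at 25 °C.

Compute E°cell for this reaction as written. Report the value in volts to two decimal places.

+0.25 V

The Sn²⁺/Sn couple has the higher reduction potential, so it is the cathode; Tl⁺/Tl is oxidised at the anode.
E°cell = E°(cathode) − E°(anode) = (-0.11) − (-0.36) = +0.25 V.
Since E°cell > 0, the reaction is spontaneous under standard conditions.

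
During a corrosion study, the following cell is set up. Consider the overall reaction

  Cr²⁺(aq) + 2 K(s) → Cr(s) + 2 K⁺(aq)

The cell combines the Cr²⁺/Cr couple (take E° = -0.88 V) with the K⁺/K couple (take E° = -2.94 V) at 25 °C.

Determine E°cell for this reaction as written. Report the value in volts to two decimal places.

+2.06 V

The Cr²⁺/Cr couple has the higher reduction potential, so it is the cathode; K⁺/K is oxidised at the anode.
E°cell = E°(cathode) − E°(anode) = (-0.88) − (-2.94) = +2.06 V.
Since E°cell > 0, the reaction is spontaneous under standard conditions.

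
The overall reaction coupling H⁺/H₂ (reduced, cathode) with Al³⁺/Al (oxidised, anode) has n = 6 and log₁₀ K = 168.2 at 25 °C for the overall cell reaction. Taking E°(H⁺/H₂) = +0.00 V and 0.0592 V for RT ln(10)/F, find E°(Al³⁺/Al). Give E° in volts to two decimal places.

E°cell = (0.0592/n)·log K = (0.0592/6)(168.2) = +1.660 V.
Since H⁺/H₂ is the cathode and Al³⁺/Al the anode, E°cell = E°(H⁺/H₂) − E°(Al³⁺/Al).
So E°(Al³⁺/Al) = E°(H⁺/H₂) − E°cell = (+0.00) − (+1.660) = -1.66 V.

-1.66 V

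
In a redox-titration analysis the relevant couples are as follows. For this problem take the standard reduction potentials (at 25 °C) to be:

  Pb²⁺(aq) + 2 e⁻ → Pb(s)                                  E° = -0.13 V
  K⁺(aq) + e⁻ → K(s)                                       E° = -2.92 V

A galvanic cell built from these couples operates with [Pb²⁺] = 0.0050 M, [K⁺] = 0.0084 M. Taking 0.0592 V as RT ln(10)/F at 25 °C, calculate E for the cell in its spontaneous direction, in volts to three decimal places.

Pb²⁺/Pb is the cathode (higher E°), K⁺/K the anode: E°cell = -0.13 − (-2.92) = +2.79 V, n = 2.
Overall: Pb²⁺(aq) + 2 K(s) → Pb(s) + 2 K⁺(aq)
Q = [K⁺]^2 / ([Pb²⁺]); log Q = -1.850.
E = E° − (0.0592/n) log Q = +2.79 − (0.0592/2)(-1.850) = +2.845 V.

+2.845 V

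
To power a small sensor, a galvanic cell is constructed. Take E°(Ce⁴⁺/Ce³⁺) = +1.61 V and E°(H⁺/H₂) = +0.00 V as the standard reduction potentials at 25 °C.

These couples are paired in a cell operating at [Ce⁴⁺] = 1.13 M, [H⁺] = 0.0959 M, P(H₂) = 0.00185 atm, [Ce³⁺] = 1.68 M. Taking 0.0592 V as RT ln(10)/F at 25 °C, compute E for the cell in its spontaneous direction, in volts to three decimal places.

+1.579 V

Ce⁴⁺/Ce³⁺ is the cathode (higher E°), H⁺/H₂ the anode: E°cell = +1.61 − (+0.00) = +1.61 V, n = 2.
Overall: 2 Ce⁴⁺(aq) + H₂(g) → 2 Ce³⁺(aq) + 2 H⁺(aq)
Q = [Ce³⁺]^2·[H⁺]^2 / ([Ce⁴⁺]^2·P(H₂)); log Q = 1.041.
E = E° − (0.0592/n) log Q = +1.61 − (0.0592/2)(1.041) = +1.579 V.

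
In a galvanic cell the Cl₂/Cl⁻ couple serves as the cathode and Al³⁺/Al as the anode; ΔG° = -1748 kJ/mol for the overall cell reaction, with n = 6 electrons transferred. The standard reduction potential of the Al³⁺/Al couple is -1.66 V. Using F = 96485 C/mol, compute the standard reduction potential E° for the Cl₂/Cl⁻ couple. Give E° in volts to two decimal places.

+1.36 V

E°cell = −ΔG°/(nF) = −(-1748×10³)/((6)(96485)) = +3.019 V.
Since Cl₂/Cl⁻ is the cathode and Al³⁺/Al the anode, E°cell = E°(Cl₂/Cl⁻) − E°(Al³⁺/Al).
So E°(Cl₂/Cl⁻) = E°cell + E°(Al³⁺/Al) = +3.019 + (-1.66) = +1.36 V.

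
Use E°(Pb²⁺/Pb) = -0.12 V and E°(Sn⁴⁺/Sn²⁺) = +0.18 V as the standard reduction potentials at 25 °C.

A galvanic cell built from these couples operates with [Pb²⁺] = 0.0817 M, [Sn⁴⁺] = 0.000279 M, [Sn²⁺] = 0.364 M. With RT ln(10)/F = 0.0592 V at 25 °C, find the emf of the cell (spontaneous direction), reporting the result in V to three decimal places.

+0.240 V

Sn⁴⁺/Sn²⁺ is the cathode (higher E°), Pb²⁺/Pb the anode: E°cell = +0.18 − (-0.12) = +0.30 V, n = 2.
Overall: Sn⁴⁺(aq) + Pb(s) → Sn²⁺(aq) + Pb²⁺(aq)
Q = [Sn²⁺]·[Pb²⁺] / ([Sn⁴⁺]); log Q = 2.028.
E = E° − (0.0592/n) log Q = +0.30 − (0.0592/2)(2.028) = +0.240 V.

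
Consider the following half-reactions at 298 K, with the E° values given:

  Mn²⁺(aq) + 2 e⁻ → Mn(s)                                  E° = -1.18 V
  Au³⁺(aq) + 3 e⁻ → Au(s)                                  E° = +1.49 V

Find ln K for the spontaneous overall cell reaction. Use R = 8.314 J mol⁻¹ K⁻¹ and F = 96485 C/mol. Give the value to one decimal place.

Cathode: Au³⁺/Au; anode: Mn²⁺/Mn. E°cell = (+1.49) − (-1.18) = +2.67 V, with n = 6.
ΔG° = −nFE° = −RT ln K, so ln K = nFE°/(RT) = (6)(96485)(+2.67) / ((8.314)(298)) = 623.873.

623.9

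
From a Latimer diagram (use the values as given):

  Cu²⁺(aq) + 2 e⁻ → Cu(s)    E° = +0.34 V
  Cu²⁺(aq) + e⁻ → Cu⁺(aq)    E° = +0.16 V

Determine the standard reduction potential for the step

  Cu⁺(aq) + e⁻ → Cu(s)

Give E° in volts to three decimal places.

Sequential free energies add, so n₃E°₃ = n₁E°₁ + n₂E°₂.
With n₃ = 2, and the known step contributing 1×(+0.16) V, the unknown satisfies 1·E° = 2×(+0.34) − 1×(+0.16) = +0.520.
E° = +0.520 / 1 = +0.520 V.

+0.520 V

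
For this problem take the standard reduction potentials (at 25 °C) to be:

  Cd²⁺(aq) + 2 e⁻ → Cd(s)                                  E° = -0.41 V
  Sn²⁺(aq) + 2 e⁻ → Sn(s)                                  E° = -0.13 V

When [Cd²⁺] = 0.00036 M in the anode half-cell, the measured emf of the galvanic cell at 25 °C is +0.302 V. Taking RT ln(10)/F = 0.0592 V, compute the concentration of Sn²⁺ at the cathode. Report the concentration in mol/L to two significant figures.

0.0020 M

Sn²⁺/Sn is the cathode, Cd²⁺/Cd the anode: E°cell = +0.28 V, n = 2.
Overall reaction: Sn²⁺(aq) + Cd(s) → Sn(s) + Cd²⁺(aq); Q = [Cd²⁺]^1/[Sn²⁺]^1.
From E = E° − (0.0592/n) log Q: log Q = (E° − E)·n/0.0592 = (+0.28 − (+0.302))·2/0.0592 = -0.7432.
So 1·log[Sn²⁺] = 1·log(0.00036) − log Q = -3.4437 − (-0.7432) = -2.7005; [Sn²⁺] = 10^(-2.7005) ≈ 0.0020 M.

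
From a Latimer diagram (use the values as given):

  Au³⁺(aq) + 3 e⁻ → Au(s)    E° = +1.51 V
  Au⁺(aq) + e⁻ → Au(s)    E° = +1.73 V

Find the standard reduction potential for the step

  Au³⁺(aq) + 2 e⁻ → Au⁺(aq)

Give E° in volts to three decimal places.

Sequential free energies add, so n₃E°₃ = n₁E°₁ + n₂E°₂.
With n₃ = 3, and the known step contributing 1×(+1.73) V, the unknown satisfies 2·E° = 3×(+1.51) − 1×(+1.73) = +2.800.
E° = +2.800 / 2 = +1.400 V.

+1.400 V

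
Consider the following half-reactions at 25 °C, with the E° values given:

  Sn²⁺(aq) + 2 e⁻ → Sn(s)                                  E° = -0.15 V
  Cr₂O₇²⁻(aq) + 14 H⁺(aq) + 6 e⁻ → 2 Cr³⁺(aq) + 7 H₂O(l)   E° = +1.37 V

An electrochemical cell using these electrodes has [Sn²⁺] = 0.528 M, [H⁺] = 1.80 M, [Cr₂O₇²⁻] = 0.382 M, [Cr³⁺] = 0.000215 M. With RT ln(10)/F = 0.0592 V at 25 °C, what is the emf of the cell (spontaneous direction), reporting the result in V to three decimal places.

+1.632 V

Cr₂O₇²⁻/Cr³⁺ is the cathode (higher E°), Sn²⁺/Sn the anode: E°cell = +1.37 − (-0.15) = +1.52 V, n = 6.
Overall: Cr₂O₇²⁻(aq) + 14 H⁺(aq) + 3 Sn(s) → 2 Cr³⁺(aq) + 7 H₂O(l) + 3 Sn²⁺(aq)
Q = [Cr³⁺]^2·[Sn²⁺]^3 / ([Cr₂O₇²⁻]·[H⁺]^14); log Q = -11.323.
E = E° − (0.0592/n) log Q = +1.52 − (0.0592/6)(-11.323) = +1.632 V.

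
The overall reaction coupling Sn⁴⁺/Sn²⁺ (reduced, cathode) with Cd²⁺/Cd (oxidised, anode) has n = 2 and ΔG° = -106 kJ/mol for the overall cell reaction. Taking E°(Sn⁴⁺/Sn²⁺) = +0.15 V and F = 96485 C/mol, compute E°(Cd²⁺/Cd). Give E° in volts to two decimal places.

E°cell = −ΔG°/(nF) = −(-106×10³)/((2)(96485)) = +0.549 V.
Since Sn⁴⁺/Sn²⁺ is the cathode and Cd²⁺/Cd the anode, E°cell = E°(Sn⁴⁺/Sn²⁺) − E°(Cd²⁺/Cd).
So E°(Cd²⁺/Cd) = E°(Sn⁴⁺/Sn²⁺) − E°cell = (+0.15) − (+0.549) = -0.40 V.

-0.40 V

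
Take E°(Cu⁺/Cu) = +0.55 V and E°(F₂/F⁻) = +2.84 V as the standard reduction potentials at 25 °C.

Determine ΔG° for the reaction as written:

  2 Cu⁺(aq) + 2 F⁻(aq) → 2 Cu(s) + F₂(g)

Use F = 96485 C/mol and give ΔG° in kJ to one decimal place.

+441.9 kJ

As written, Cu⁺/Cu is reduced (cathode) and F₂/F⁻ is oxidised (anode), so E°cell = (+0.55) − (+2.84) = -2.29 V.
Balancing electrons gives n = 2.
ΔG° = −nFE° = −(2)(96485)(-2.29) = 441,901 J = +441.9 kJ.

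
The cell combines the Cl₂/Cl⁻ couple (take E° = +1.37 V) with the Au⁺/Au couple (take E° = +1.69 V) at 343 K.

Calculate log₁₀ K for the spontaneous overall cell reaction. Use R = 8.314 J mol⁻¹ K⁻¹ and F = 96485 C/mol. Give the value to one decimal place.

Cathode: Au⁺/Au; anode: Cl₂/Cl⁻. E°cell = (+1.69) − (+1.37) = +0.32 V, with n = 2.
ΔG° = −nFE° = −RT ln K, so ln K = nFE°/(RT) = (2)(96485)(+0.32) / ((8.314)(343)) = 21.654.
log₁₀ K = 21.654 / ln 10 = 9.4.

9.4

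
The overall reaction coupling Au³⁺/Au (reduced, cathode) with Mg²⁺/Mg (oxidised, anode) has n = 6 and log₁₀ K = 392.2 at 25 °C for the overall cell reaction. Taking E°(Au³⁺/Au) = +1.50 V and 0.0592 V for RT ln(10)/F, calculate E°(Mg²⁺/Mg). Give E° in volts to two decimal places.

E°cell = (0.0592/n)·log K = (0.0592/6)(392.2) = +3.870 V.
Since Au³⁺/Au is the cathode and Mg²⁺/Mg the anode, E°cell = E°(Au³⁺/Au) − E°(Mg²⁺/Mg).
So E°(Mg²⁺/Mg) = E°(Au³⁺/Au) − E°cell = (+1.50) − (+3.870) = -2.37 V.

-2.37 V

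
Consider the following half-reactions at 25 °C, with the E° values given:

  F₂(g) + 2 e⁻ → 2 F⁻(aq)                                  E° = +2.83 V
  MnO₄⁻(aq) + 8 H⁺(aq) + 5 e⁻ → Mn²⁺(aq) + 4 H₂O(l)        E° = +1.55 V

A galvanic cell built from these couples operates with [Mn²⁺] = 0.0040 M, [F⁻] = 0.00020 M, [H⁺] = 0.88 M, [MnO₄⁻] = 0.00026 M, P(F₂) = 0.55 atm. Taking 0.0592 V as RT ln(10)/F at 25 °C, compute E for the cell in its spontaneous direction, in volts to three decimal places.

F₂/F⁻ is the cathode (higher E°), MnO₄⁻/Mn²⁺ the anode: E°cell = +2.83 − (+1.55) = +1.28 V, n = 10.
Overall: 5 F₂(g) + 2 Mn²⁺(aq) + 8 H₂O(l) → 10 F⁻(aq) + 2 MnO₄⁻(aq) + 16 H⁺(aq)
Q = [F⁻]^10·[MnO₄⁻]^2·[H⁺]^16 / (P(F₂)^5·[Mn²⁺]^2); log Q = -38.954.
E = E° − (0.0592/n) log Q = +1.28 − (0.0592/10)(-38.954) = +1.511 V.

+1.511 V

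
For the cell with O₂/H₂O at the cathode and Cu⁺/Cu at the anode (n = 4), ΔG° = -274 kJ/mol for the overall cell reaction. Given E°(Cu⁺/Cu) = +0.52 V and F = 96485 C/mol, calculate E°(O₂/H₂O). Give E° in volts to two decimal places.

E°cell = −ΔG°/(nF) = −(-274×10³)/((4)(96485)) = +0.710 V.
Since O₂/H₂O is the cathode and Cu⁺/Cu the anode, E°cell = E°(O₂/H₂O) − E°(Cu⁺/Cu).
So E°(O₂/H₂O) = E°cell + E°(Cu⁺/Cu) = +0.710 + (+0.52) = +1.23 V.

+1.23 V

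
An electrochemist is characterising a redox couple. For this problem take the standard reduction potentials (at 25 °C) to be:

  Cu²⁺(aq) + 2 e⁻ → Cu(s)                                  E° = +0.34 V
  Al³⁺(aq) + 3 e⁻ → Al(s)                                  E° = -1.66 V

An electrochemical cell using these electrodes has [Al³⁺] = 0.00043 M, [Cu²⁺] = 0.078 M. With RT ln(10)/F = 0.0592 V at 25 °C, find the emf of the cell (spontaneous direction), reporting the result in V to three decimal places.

+2.034 V

Cu²⁺/Cu is the cathode (higher E°), Al³⁺/Al the anode: E°cell = +0.34 − (-1.66) = +2.00 V, n = 6.
Overall: 3 Cu²⁺(aq) + 2 Al(s) → 3 Cu(s) + 2 Al³⁺(aq)
Q = [Al³⁺]^2 / ([Cu²⁺]^3); log Q = -3.409.
E = E° − (0.0592/n) log Q = +2.00 − (0.0592/6)(-3.409) = +2.034 V.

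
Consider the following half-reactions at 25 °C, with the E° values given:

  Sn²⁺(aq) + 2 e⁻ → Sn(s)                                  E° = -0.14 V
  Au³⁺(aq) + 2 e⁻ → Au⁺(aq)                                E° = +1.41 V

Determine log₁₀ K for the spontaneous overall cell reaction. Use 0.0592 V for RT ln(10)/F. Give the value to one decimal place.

Cathode: Au³⁺/Au⁺; anode: Sn²⁺/Sn. E°cell = +1.55 V, n = 2.
log K = nE°cell / 0.0592 = (2)(+1.55) / 0.0592 = 52.4.

52.4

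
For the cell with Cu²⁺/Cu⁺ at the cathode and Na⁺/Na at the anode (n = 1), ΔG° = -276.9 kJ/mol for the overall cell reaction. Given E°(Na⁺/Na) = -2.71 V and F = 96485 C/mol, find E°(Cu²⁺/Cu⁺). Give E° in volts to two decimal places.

+0.16 V

E°cell = −ΔG°/(nF) = −(-276.9×10³)/((1)(96485)) = +2.870 V.
Since Cu²⁺/Cu⁺ is the cathode and Na⁺/Na the anode, E°cell = E°(Cu²⁺/Cu⁺) − E°(Na⁺/Na).
So E°(Cu²⁺/Cu⁺) = E°cell + E°(Na⁺/Na) = +2.870 + (-2.71) = +0.16 V.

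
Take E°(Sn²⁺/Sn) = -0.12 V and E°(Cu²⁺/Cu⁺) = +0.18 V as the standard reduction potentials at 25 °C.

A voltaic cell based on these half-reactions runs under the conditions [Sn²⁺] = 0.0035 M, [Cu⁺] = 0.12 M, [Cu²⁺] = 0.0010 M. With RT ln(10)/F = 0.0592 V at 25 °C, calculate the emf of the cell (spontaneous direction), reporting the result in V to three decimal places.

+0.250 V

Cu²⁺/Cu⁺ is the cathode (higher E°), Sn²⁺/Sn the anode: E°cell = +0.18 − (-0.12) = +0.30 V, n = 2.
Overall: 2 Cu²⁺(aq) + Sn(s) → 2 Cu⁺(aq) + Sn²⁺(aq)
Q = [Cu⁺]^2·[Sn²⁺] / ([Cu²⁺]^2); log Q = 1.702.
E = E° − (0.0592/n) log Q = +0.30 − (0.0592/2)(1.702) = +0.250 V.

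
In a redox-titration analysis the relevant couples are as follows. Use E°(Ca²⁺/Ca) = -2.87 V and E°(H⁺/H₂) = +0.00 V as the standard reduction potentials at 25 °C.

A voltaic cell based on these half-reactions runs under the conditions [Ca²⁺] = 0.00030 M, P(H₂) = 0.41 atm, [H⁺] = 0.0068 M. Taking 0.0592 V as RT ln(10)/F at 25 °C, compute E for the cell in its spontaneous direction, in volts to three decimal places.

+2.857 V

H⁺/H₂ is the cathode (higher E°), Ca²⁺/Ca the anode: E°cell = +0.00 − (-2.87) = +2.87 V, n = 2.
Overall: 2 H⁺(aq) + Ca(s) → H₂(g) + Ca²⁺(aq)
Q = P(H₂)·[Ca²⁺] / ([H⁺]^2); log Q = 0.425.
E = E° − (0.0592/n) log Q = +2.87 − (0.0592/2)(0.425) = +2.857 V.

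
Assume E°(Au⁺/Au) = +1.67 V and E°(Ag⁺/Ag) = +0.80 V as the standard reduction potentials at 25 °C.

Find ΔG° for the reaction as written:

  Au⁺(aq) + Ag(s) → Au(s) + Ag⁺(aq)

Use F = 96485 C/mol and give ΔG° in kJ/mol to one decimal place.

-83.9 kJ/mol

As written, Au⁺/Au is reduced (cathode) and Ag⁺/Ag is oxidised (anode), so E°cell = (+1.67) − (+0.80) = +0.87 V.
Balancing electrons gives n = 1.
ΔG° = −nFE° = −(1)(96485)(+0.87) = -83,942 J = -83.9 kJ/mol.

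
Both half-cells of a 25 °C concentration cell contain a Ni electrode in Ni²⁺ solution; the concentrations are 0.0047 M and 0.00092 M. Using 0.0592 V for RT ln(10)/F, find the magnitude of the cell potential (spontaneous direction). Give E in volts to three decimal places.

For a concentration cell E°cell = 0. The 0.0047 M side is the cathode (reduction is favoured where [Ni²⁺] is higher).
With n = 2, E = −(0.0592/2) log([Ni²⁺]ₐₙ/[Ni²⁺]꜀ₐₜ) = −(0.0592/2) log(0.00092/0.0047) = −(0.0592/2)(-0.708) = +0.021 V.

+0.021 V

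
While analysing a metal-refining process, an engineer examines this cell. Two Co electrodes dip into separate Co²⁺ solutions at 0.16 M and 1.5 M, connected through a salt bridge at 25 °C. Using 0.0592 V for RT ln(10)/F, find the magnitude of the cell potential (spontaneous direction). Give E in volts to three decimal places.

For a concentration cell E°cell = 0. The 1.5 M side is the cathode (reduction is favoured where [Co²⁺] is higher).
With n = 2, E = −(0.0592/2) log([Co²⁺]ₐₙ/[Co²⁺]꜀ₐₜ) = −(0.0592/2) log(0.16/1.5) = −(0.0592/2)(-0.972) = +0.029 V.

+0.029 V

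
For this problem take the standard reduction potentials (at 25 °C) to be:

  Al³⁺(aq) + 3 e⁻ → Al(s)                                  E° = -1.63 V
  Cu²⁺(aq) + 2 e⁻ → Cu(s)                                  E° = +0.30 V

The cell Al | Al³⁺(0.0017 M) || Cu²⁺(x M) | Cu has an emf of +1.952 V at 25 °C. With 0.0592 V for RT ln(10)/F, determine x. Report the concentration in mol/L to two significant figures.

0.079 M

Cu²⁺/Cu is the cathode, Al³⁺/Al the anode: E°cell = +1.93 V, n = 6.
Overall reaction: 3 Cu²⁺(aq) + 2 Al(s) → 3 Cu(s) + 2 Al³⁺(aq); Q = [Al³⁺]^2/[Cu²⁺]^3.
From E = E° − (0.0592/n) log Q: log Q = (E° − E)·n/0.0592 = (+1.93 − (+1.952))·6/0.0592 = -2.2297.
So 3·log[Cu²⁺] = 2·log(0.0017) − log Q = -5.5391 − (-2.2297) = -3.3094; log[Cu²⁺] = -3.3094 / 3 = -1.1031; [Cu²⁺] = 10^(-1.1031) ≈ 0.079 M.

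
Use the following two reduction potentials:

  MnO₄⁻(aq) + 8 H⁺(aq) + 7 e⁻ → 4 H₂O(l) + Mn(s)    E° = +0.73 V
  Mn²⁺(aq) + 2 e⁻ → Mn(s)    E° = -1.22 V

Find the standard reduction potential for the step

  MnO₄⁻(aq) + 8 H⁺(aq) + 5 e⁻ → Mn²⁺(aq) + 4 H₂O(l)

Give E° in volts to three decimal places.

Sequential free energies add, so n₃E°₃ = n₁E°₁ + n₂E°₂.
With n₃ = 7, and the known step contributing 2×(-1.22) V, the unknown satisfies 5·E° = 7×(+0.73) − 2×(-1.22) = +7.550.
E° = +7.550 / 5 = +1.510 V.

+1.510 V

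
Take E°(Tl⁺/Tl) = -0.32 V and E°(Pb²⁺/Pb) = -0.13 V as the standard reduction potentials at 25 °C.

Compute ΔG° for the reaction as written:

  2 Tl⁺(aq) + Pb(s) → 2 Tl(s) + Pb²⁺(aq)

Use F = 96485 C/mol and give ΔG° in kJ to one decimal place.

+36.7 kJ

As written, Tl⁺/Tl is reduced (cathode) and Pb²⁺/Pb is oxidised (anode), so E°cell = (-0.32) − (-0.13) = -0.19 V.
Balancing electrons gives n = 2.
ΔG° = −nFE° = −(2)(96485)(-0.19) = 36,664 J = +36.7 kJ.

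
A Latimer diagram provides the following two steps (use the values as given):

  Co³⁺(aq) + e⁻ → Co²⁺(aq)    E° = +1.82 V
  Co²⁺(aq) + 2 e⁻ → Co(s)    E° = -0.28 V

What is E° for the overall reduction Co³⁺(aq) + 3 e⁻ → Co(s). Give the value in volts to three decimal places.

Adding the free-energy changes (−nFE°) of the two steps gives −n₃FE°₃ = −n₁FE°₁ − n₂FE°₂.
E°₃ = (1×+1.82 + 2×-0.28) / 3 = (+1.260) / 3 = +0.420 V.

+0.420 V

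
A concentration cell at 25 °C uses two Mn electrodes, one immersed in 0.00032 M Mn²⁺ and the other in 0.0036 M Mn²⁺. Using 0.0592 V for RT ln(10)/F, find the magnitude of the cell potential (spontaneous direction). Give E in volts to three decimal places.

+0.031 V

For a concentration cell E°cell = 0. The 0.0036 M side is the cathode (reduction is favoured where [Mn²⁺] is higher).
With n = 2, E = −(0.0592/2) log([Mn²⁺]ₐₙ/[Mn²⁺]꜀ₐₜ) = −(0.0592/2) log(0.00032/0.0036) = −(0.0592/2)(-1.051) = +0.031 V.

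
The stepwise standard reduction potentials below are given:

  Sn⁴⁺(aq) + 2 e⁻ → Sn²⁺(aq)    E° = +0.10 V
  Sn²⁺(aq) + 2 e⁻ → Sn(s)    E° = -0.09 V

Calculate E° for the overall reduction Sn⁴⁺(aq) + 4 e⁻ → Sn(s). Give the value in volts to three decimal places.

Standard free energies of sequential steps add: ΔG°₃ = ΔG°₁ + ΔG°₂, so n₃E°₃ = n₁E°₁ + n₂E°₂.
E°₃ = (2×+0.10 + 2×-0.09) / 4 = (+0.020) / 4 = +0.005 V.

+0.005 V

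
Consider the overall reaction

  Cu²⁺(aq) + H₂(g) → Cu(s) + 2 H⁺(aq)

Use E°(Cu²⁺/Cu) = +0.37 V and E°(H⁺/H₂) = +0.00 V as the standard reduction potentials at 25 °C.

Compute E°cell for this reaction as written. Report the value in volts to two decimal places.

+0.37 V

The Cu²⁺/Cu couple has the higher reduction potential, so it is the cathode; H⁺/H₂ is oxidised at the anode.
E°cell = E°(cathode) − E°(anode) = (+0.37) − (+0.00) = +0.37 V.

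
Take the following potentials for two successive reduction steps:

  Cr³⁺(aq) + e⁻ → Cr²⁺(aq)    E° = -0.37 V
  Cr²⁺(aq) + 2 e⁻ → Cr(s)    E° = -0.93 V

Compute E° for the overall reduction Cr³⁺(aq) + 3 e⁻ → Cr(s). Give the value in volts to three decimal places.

-0.743 V

Adding the free-energy changes (−nFE°) of the two steps gives −n₃FE°₃ = −n₁FE°₁ − n₂FE°₂.
E°₃ = (1×-0.37 + 2×-0.93) / 3 = (-2.230) / 3 = -0.743 V.
Simply averaging or adding the two E° values would be wrong; the electron-weighted sum is required.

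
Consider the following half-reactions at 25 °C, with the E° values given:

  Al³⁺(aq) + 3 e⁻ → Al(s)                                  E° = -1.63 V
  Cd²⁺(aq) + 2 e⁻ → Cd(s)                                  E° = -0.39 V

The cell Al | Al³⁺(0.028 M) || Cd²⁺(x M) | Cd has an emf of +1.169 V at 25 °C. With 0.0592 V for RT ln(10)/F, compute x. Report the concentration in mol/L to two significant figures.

Cd²⁺/Cd is the cathode, Al³⁺/Al the anode: E°cell = +1.24 V, n = 6.
Overall reaction: 3 Cd²⁺(aq) + 2 Al(s) → 3 Cd(s) + 2 Al³⁺(aq); Q = [Al³⁺]^2/[Cd²⁺]^3.
From E = E° − (0.0592/n) log Q: log Q = (E° − E)·n/0.0592 = (+1.24 − (+1.169))·6/0.0592 = 7.1959.
So 3·log[Cd²⁺] = 2·log(0.028) − log Q = -3.1057 − (7.1959) = -10.3016; log[Cd²⁺] = -10.3016 / 3 = -3.4339; [Cd²⁺] = 10^(-3.4339) ≈ 0.00037 M.

0.00037 M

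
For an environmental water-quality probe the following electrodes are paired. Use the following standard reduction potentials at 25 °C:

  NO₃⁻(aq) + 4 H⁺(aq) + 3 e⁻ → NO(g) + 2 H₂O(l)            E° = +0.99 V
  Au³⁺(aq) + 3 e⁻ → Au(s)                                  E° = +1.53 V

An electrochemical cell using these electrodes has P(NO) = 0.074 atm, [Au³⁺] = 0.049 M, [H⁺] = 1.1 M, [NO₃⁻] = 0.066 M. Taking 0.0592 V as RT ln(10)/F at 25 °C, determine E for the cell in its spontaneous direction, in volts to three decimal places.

Au³⁺/Au is the cathode (higher E°), NO₃⁻/NO the anode: E°cell = +1.53 − (+0.99) = +0.54 V, n = 3.
Overall: Au³⁺(aq) + NO(g) + 2 H₂O(l) → Au(s) + NO₃⁻(aq) + 4 H⁺(aq)
Q = [NO₃⁻]·[H⁺]^4 / ([Au³⁺]·P(NO)); log Q = 1.426.
E = E° − (0.0592/n) log Q = +0.54 − (0.0592/3)(1.426) = +0.512 V.

+0.512 V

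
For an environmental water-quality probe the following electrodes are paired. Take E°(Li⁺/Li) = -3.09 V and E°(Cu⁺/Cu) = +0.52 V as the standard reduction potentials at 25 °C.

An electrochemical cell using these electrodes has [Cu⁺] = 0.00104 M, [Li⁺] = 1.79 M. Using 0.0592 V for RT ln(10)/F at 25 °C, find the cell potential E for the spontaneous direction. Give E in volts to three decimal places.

Cu⁺/Cu is the cathode (higher E°), Li⁺/Li the anode: E°cell = +0.52 − (-3.09) = +3.61 V, n = 1.
Overall: Cu⁺(aq) + Li(s) → Cu(s) + Li⁺(aq)
Q = [Li⁺] / ([Cu⁺]); log Q = 3.236.
E = E° − (0.0592/n) log Q = +3.61 − (0.0592/1)(3.236) = +3.418 V.

+3.418 V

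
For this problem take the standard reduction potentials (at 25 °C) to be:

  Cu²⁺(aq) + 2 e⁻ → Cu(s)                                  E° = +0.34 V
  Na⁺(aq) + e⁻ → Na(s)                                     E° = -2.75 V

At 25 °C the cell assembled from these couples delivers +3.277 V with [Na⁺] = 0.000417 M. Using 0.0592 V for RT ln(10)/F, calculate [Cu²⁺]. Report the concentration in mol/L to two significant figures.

Cu²⁺/Cu is the cathode, Na⁺/Na the anode: E°cell = +3.09 V, n = 2.
Overall reaction: Cu²⁺(aq) + 2 Na(s) → Cu(s) + 2 Na⁺(aq); Q = [Na⁺]^2/[Cu²⁺]^1.
From E = E° − (0.0592/n) log Q: log Q = (E° − E)·n/0.0592 = (+3.09 − (+3.277))·2/0.0592 = -6.3176.
So 1·log[Cu²⁺] = 2·log(0.000417) − log Q = -6.7597 − (-6.3176) = -0.4421; [Cu²⁺] = 10^(-0.4421) ≈ 0.36 M.

0.36 M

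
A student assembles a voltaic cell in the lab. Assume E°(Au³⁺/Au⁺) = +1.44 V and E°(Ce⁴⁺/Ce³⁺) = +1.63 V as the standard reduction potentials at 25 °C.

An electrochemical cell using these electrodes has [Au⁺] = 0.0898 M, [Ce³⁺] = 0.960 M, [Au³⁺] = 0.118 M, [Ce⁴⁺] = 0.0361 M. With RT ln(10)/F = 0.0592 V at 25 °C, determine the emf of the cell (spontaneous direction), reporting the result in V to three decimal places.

+0.102 V

Ce⁴⁺/Ce³⁺ is the cathode (higher E°), Au³⁺/Au⁺ the anode: E°cell = +1.63 − (+1.44) = +0.19 V, n = 2.
Overall: 2 Ce⁴⁺(aq) + Au⁺(aq) → 2 Ce³⁺(aq) + Au³⁺(aq)
Q = [Ce³⁺]^2·[Au³⁺] / ([Ce⁴⁺]^2·[Au⁺]); log Q = 2.968.
E = E° − (0.0592/n) log Q = +0.19 − (0.0592/2)(2.968) = +0.102 V.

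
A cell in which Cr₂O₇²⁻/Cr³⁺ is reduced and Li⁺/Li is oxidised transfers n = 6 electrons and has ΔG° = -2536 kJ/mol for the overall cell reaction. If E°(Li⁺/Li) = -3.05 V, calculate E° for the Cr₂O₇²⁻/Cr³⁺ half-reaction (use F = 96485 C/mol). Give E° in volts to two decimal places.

+1.33 V

E°cell = −ΔG°/(nF) = −(-2536×10³)/((6)(96485)) = +4.381 V.
Since Cr₂O₇²⁻/Cr³⁺ is the cathode and Li⁺/Li the anode, E°cell = E°(Cr₂O₇²⁻/Cr³⁺) − E°(Li⁺/Li).
So E°(Cr₂O₇²⁻/Cr³⁺) = E°cell + E°(Li⁺/Li) = +4.381 + (-3.05) = +1.33 V.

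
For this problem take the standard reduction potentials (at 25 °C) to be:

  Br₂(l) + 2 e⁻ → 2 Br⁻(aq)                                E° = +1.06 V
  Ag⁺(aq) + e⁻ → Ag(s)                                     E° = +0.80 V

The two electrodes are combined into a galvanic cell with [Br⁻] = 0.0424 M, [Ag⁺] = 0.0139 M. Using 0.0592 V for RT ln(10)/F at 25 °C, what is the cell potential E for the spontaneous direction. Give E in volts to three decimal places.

Br₂/Br⁻ is the cathode (higher E°), Ag⁺/Ag the anode: E°cell = +1.06 − (+0.80) = +0.26 V, n = 2.
Overall: Br₂(l) + 2 Ag(s) → 2 Br⁻(aq) + 2 Ag⁺(aq)
Q = [Br⁻]^2·[Ag⁺]^2; log Q = -6.459.
E = E° − (0.0592/n) log Q = +0.26 − (0.0592/2)(-6.459) = +0.451 V.

+0.451 V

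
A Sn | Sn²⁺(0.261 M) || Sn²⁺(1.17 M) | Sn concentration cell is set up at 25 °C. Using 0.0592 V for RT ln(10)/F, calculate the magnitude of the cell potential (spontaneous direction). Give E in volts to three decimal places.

For a concentration cell E°cell = 0. The 1.17 M side is the cathode (reduction is favoured where [Sn²⁺] is higher).
With n = 2, E = −(0.0592/2) log([Sn²⁺]ₐₙ/[Sn²⁺]꜀ₐₜ) = −(0.0592/2) log(0.261/1.17) = −(0.0592/2)(-0.652) = +0.019 V.

+0.019 V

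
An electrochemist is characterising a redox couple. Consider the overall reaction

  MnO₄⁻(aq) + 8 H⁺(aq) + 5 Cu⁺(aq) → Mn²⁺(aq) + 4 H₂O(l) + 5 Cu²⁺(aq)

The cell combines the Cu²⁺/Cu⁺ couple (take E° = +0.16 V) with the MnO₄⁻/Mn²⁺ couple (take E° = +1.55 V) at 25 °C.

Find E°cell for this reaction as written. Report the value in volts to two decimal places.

+1.39 V

The MnO₄⁻/Mn²⁺ couple has the higher reduction potential, so it is the cathode; Cu²⁺/Cu⁺ is oxidised at the anode.
E°cell = E°(cathode) − E°(anode) = (+1.55) − (+0.16) = +1.39 V.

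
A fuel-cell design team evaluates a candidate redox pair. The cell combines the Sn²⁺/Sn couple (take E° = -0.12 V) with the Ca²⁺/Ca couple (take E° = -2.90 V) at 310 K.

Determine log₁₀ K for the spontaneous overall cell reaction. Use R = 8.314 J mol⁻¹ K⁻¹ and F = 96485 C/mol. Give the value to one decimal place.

Cathode: Sn²⁺/Sn; anode: Ca²⁺/Ca. E°cell = (-0.12) − (-2.90) = +2.78 V, with n = 2.
ΔG° = −nFE° = −RT ln K, so ln K = nFE°/(RT) = (2)(96485)(+2.78) / ((8.314)(310)) = 208.144.
log₁₀ K = 208.144 / ln 10 = 90.4.

90.4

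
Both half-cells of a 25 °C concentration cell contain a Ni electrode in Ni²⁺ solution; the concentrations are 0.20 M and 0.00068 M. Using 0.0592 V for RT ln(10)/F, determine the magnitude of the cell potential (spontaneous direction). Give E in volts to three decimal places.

+0.073 V

For a concentration cell E°cell = 0. The 0.20 M side is the cathode (reduction is favoured where [Ni²⁺] is higher).
With n = 2, E = −(0.0592/2) log([Ni²⁺]ₐₙ/[Ni²⁺]꜀ₐₜ) = −(0.0592/2) log(0.00068/0.2) = −(0.0592/2)(-2.469) = +0.073 V.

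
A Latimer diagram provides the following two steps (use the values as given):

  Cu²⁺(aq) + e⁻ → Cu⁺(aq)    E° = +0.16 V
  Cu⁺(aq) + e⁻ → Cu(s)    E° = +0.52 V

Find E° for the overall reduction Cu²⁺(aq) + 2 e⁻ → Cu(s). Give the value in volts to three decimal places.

+0.340 V

Since ΔG° = −nFE° is additive over sequential reductions, n₃E°₃ = n₁E°₁ + n₂E°₂.
E°₃ = (1×+0.16 + 1×+0.52) / 2 = (+0.680) / 2 = +0.340 V.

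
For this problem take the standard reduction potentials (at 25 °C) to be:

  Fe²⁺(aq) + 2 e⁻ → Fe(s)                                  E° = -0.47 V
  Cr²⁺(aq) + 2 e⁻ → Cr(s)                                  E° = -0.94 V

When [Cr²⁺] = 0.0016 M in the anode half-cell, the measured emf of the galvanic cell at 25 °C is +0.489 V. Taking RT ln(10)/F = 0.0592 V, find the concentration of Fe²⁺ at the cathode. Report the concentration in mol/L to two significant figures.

Fe²⁺/Fe is the cathode, Cr²⁺/Cr the anode: E°cell = +0.47 V, n = 2.
Overall reaction: Fe²⁺(aq) + Cr(s) → Fe(s) + Cr²⁺(aq); Q = [Cr²⁺]^1/[Fe²⁺]^1.
From E = E° − (0.0592/n) log Q: log Q = (E° − E)·n/0.0592 = (+0.47 − (+0.489))·2/0.0592 = -0.6419.
So 1·log[Fe²⁺] = 1·log(0.0016) − log Q = -2.7959 − (-0.6419) = -2.1540; [Fe²⁺] = 10^(-2.1540) ≈ 0.0070 M.

0.0070 M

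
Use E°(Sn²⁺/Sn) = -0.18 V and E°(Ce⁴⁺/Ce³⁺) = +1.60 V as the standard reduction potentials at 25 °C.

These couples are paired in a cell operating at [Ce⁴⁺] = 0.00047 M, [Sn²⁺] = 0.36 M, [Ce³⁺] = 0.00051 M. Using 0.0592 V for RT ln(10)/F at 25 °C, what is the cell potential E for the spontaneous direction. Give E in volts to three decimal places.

Ce⁴⁺/Ce³⁺ is the cathode (higher E°), Sn²⁺/Sn the anode: E°cell = +1.60 − (-0.18) = +1.78 V, n = 2.
Overall: 2 Ce⁴⁺(aq) + Sn(s) → 2 Ce³⁺(aq) + Sn²⁺(aq)
Q = [Ce³⁺]^2·[Sn²⁺] / ([Ce⁴⁺]^2); log Q = -0.373.
E = E° − (0.0592/n) log Q = +1.78 − (0.0592/2)(-0.373) = +1.791 V.

+1.791 V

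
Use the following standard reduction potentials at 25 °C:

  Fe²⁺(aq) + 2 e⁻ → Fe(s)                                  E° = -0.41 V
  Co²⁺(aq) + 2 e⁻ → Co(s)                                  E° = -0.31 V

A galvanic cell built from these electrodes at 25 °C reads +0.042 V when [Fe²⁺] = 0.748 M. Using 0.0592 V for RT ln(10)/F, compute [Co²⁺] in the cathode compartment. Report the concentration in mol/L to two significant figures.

Co²⁺/Co is the cathode, Fe²⁺/Fe the anode: E°cell = +0.10 V, n = 2.
Overall reaction: Co²⁺(aq) + Fe(s) → Co(s) + Fe²⁺(aq); Q = [Fe²⁺]^1/[Co²⁺]^1.
From E = E° − (0.0592/n) log Q: log Q = (E° − E)·n/0.0592 = (+0.10 − (+0.042))·2/0.0592 = 1.9595.
So 1·log[Co²⁺] = 1·log(0.748) − log Q = -0.1261 − (1.9595) = -2.0856; [Co²⁺] = 10^(-2.0856) ≈ 0.0082 M.

0.0082 M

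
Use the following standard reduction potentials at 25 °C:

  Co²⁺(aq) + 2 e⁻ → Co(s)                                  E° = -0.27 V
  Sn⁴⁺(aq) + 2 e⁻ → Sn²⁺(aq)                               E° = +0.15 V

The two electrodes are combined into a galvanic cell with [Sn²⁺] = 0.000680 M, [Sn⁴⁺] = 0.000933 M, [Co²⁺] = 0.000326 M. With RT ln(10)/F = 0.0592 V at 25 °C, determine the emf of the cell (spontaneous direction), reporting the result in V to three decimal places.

+0.527 V

Sn⁴⁺/Sn²⁺ is the cathode (higher E°), Co²⁺/Co the anode: E°cell = +0.15 − (-0.27) = +0.42 V, n = 2.
Overall: Sn⁴⁺(aq) + Co(s) → Sn²⁺(aq) + Co²⁺(aq)
Q = [Sn²⁺]·[Co²⁺] / ([Sn⁴⁺]); log Q = -3.624.
E = E° − (0.0592/n) log Q = +0.42 − (0.0592/2)(-3.624) = +0.527 V.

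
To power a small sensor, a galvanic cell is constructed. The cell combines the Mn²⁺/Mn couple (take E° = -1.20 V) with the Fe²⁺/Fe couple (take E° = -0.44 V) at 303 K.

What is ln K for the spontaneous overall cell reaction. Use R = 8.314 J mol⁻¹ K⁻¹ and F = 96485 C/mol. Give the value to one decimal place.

Cathode: Fe²⁺/Fe; anode: Mn²⁺/Mn. E°cell = (-0.44) − (-1.20) = +0.76 V, with n = 2.
ΔG° = −nFE° = −RT ln K, so ln K = nFE°/(RT) = (2)(96485)(+0.76) / ((8.314)(303)) = 58.217.

58.2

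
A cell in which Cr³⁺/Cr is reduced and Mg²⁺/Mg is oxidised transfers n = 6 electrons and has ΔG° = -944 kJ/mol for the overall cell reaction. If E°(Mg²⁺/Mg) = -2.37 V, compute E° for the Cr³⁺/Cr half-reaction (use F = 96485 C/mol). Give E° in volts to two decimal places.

-0.74 V

E°cell = −ΔG°/(nF) = −(-944×10³)/((6)(96485)) = +1.631 V.
Since Cr³⁺/Cr is the cathode and Mg²⁺/Mg the anode, E°cell = E°(Cr³⁺/Cr) − E°(Mg²⁺/Mg).
So E°(Cr³⁺/Cr) = E°cell + E°(Mg²⁺/Mg) = +1.631 + (-2.37) = -0.74 V.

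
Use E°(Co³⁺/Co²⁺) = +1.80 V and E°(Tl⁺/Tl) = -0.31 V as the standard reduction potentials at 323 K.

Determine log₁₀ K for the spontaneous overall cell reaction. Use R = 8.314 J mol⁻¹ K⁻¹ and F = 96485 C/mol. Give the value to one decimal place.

32.9

Cathode: Co³⁺/Co²⁺; anode: Tl⁺/Tl. E°cell = (+1.80) − (-0.31) = +2.11 V, with n = 1.
ΔG° = −nFE° = −RT ln K, so ln K = nFE°/(RT) = (1)(96485)(+2.11) / ((8.314)(323)) = 75.811.
log₁₀ K = 75.811 / ln 10 = 32.9.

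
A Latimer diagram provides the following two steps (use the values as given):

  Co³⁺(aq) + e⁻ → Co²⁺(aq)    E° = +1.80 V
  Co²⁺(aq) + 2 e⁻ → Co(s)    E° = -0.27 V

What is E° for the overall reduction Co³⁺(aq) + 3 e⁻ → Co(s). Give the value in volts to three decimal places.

Adding the free-energy changes (−nFE°) of the two steps gives −n₃FE°₃ = −n₁FE°₁ − n₂FE°₂.
E°₃ = (1×+1.80 + 2×-0.27) / 3 = (+1.260) / 3 = +0.420 V.
E° values themselves are not directly additive — weighting by electron count is essential.

+0.420 V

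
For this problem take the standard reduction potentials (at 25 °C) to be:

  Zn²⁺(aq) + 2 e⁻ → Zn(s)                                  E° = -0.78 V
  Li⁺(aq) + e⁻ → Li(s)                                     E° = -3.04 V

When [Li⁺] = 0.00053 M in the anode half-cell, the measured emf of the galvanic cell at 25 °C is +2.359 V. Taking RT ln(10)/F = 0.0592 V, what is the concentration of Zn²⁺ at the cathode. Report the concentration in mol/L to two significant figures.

0.00062 M

Zn²⁺/Zn is the cathode, Li⁺/Li the anode: E°cell = +2.26 V, n = 2.
Overall reaction: Zn²⁺(aq) + 2 Li(s) → Zn(s) + 2 Li⁺(aq); Q = [Li⁺]^2/[Zn²⁺]^1.
From E = E° − (0.0592/n) log Q: log Q = (E° − E)·n/0.0592 = (+2.26 − (+2.359))·2/0.0592 = -3.3446.
So 1·log[Zn²⁺] = 2·log(0.00053) − log Q = -6.5514 − (-3.3446) = -3.2068; [Zn²⁺] = 10^(-3.2068) ≈ 0.00062 M.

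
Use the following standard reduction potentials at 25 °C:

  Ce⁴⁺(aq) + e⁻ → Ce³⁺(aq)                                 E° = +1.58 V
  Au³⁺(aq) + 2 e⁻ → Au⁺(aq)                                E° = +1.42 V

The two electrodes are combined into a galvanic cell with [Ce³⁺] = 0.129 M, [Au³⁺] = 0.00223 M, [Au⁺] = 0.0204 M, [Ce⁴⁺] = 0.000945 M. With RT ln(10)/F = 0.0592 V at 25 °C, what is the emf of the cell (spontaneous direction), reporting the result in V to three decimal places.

+0.062 V

Ce⁴⁺/Ce³⁺ is the cathode (higher E°), Au³⁺/Au⁺ the anode: E°cell = +1.58 − (+1.42) = +0.16 V, n = 2.
Overall: 2 Ce⁴⁺(aq) + Au⁺(aq) → 2 Ce³⁺(aq) + Au³⁺(aq)
Q = [Ce³⁺]^2·[Au³⁺] / ([Ce⁴⁺]^2·[Au⁺]); log Q = 3.309.
E = E° − (0.0592/n) log Q = +0.16 − (0.0592/2)(3.309) = +0.062 V.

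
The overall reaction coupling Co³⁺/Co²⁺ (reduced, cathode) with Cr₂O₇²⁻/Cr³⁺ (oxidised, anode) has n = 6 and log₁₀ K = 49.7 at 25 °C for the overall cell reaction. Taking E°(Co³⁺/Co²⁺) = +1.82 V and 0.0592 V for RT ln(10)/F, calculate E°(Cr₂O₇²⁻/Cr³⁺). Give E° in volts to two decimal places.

E°cell = (0.0592/n)·log K = (0.0592/6)(49.7) = +0.490 V.
Since Co³⁺/Co²⁺ is the cathode and Cr₂O₇²⁻/Cr³⁺ the anode, E°cell = E°(Co³⁺/Co²⁺) − E°(Cr₂O₇²⁻/Cr³⁺).
So E°(Cr₂O₇²⁻/Cr³⁺) = E°(Co³⁺/Co²⁺) − E°cell = (+1.82) − (+0.490) = +1.33 V.

+1.33 V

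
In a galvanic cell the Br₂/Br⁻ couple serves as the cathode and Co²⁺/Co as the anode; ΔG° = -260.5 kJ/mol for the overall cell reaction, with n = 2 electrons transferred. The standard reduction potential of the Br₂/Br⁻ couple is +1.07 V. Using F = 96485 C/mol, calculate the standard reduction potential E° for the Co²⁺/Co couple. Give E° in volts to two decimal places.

E°cell = −ΔG°/(nF) = −(-260.5×10³)/((2)(96485)) = +1.350 V.
Since Br₂/Br⁻ is the cathode and Co²⁺/Co the anode, E°cell = E°(Br₂/Br⁻) − E°(Co²⁺/Co).
So E°(Co²⁺/Co) = E°(Br₂/Br⁻) − E°cell = (+1.07) − (+1.350) = -0.28 V.

-0.28 V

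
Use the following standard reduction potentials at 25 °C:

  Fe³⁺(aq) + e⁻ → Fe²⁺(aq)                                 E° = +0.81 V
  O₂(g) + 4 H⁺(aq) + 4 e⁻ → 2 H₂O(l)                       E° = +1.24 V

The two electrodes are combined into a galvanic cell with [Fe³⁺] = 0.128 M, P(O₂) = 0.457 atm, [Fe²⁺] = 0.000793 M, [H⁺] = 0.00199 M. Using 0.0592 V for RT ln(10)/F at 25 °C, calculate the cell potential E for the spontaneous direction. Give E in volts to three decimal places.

O₂/H₂O is the cathode (higher E°), Fe³⁺/Fe²⁺ the anode: E°cell = +1.24 − (+0.81) = +0.43 V, n = 4.
Overall: O₂(g) + 4 H⁺(aq) + 4 Fe²⁺(aq) → 2 H₂O(l) + 4 Fe³⁺(aq)
Q = [Fe³⁺]^4 / (P(O₂)·[H⁺]^4·[Fe²⁺]^4); log Q = 19.976.
E = E° − (0.0592/n) log Q = +0.43 − (0.0592/4)(19.976) = +0.134 V.

+0.134 V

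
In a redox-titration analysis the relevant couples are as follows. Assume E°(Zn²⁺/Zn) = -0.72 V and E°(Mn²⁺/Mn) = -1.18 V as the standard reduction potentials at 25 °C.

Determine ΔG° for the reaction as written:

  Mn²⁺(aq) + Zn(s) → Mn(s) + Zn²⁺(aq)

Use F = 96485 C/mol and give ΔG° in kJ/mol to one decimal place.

As written, Mn²⁺/Mn is reduced (cathode) and Zn²⁺/Zn is oxidised (anode), so E°cell = (-1.18) − (-0.72) = -0.46 V.
Balancing electrons gives n = 2.
ΔG° = −nFE° = −(2)(96485)(-0.46) = 88,766 J = +88.8 kJ/mol.

+88.8 kJ/mol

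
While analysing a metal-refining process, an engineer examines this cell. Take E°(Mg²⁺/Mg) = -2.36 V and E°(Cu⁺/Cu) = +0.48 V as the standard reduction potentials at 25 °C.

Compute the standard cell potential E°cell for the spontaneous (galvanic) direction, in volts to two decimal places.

The Cu⁺/Cu couple has the higher reduction potential, so it is the cathode; Mg²⁺/Mg is oxidised at the anode.
E°cell = E°(cathode) − E°(anode) = (+0.48) − (-2.36) = +2.84 V.
Since E°cell > 0, the reaction is spontaneous under standard conditions.

+2.84 V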